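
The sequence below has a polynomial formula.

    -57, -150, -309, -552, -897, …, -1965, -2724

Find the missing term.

-1362

Using the first 5 terms:
First differences: -93, -159, -243, -345
Second differences: -66, -84, -102
Third differences: -18, -18
Constant third difference = -18.
Extend forward: -102 − 18 = -120;  -345 − 120 = -465;  -897 − 465 = -1362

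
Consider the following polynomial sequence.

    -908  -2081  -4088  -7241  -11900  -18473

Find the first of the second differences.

Δ: -1173, -2007, -3153, -4659, -6573
Δ²: -834, -1146, -1506, -1914
Δ³: -312, -360, -408
Δ⁴: -48, -48

-834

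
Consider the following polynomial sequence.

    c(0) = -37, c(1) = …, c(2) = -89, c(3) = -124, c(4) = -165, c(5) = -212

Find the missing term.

-60

Using the last 4 terms:
Δ: -35  -41  -47
Δ²: -6  -6
Constant second difference = -6.
Extend backward: -35 + 6 = -29;  -89 + 29 = -60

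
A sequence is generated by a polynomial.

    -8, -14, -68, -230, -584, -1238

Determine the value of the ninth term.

Δ: -6, -54, -162, -354, -654
Δ²: -48, -108, -192, -300
Δ³: -60, -84, -108
Δ⁴: -24, -24
Constant fourth difference = -24, so extend:
-108 − 24 = -132;  -300 − 132 = -432;  -654 − 432 = -1086;  -1238 − 1086 = -2324
-132 − 24 = -156;  -432 − 156 = -588;  -1086 − 588 = -1674;  -2324 − 1674 = -3998
-156 − 24 = -180;  -588 − 180 = -768;  -1674 − 768 = -2442;  -3998 − 2442 = -6440

-6440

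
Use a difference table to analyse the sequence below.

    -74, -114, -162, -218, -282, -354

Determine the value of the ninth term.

-40, -48, -56, -64, -72
-8, -8, -8, -8
Second differences constant at -8.
-72 − 8 = -80;  -354 − 80 = -434
-80 − 8 = -88;  -434 − 88 = -522
-88 − 8 = -96;  -522 − 96 = -618

-618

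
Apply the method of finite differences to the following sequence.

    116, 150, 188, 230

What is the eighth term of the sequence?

438

First differences: 34, 38, 42
Second differences: 4, 4
Second differences constant at 4.
42 + 4 = 46;  230 + 46 = 276
46 + 4 = 50;  276 + 50 = 326
50 + 4 = 54;  326 + 54 = 380
54 + 4 = 58;  380 + 58 = 438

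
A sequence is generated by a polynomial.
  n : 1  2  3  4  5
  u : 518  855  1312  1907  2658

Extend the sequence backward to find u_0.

283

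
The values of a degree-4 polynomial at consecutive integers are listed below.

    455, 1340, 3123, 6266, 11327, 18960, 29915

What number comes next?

D1: 885  1783  3143  5061  7633  10955
D2: 898  1360  1918  2572  3322
D3: 462  558  654  750
D4: 96  96  96
The fourth differences are constant (96).
750 + 96 = 846;  3322 + 846 = 4168;  10955 + 4168 = 15123;  29915 + 15123 = 45038

45038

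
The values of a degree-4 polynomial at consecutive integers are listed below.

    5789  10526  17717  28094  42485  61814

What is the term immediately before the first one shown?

2870

4737, 7191, 10377, 14391, 19329
2454, 3186, 4014, 4938
732, 828, 924
96, 96
The fourth differences are constant at 96.
Work back: 732 − 96 = 636;  2454 − 636 = 1818;  4737 − 1818 = 2919;  5789 − 2919 = 2870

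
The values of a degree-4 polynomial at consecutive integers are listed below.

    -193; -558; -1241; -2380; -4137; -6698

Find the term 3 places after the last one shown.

-365, -683, -1139, -1757, -2561
-318, -456, -618, -804
-138, -162, -186
-24, -24
The fourth differences are constant (-24).
-186 − 24 = -210;  -804 − 210 = -1014;  -2561 − 1014 = -3575;  -6698 − 3575 = -10273
-210 − 24 = -234;  -1014 − 234 = -1248;  -3575 − 1248 = -4823;  -10273 − 4823 = -15096
-234 − 24 = -258;  -1248 − 258 = -1506;  -4823 − 1506 = -6329;  -15096 − 6329 = -21425

-21425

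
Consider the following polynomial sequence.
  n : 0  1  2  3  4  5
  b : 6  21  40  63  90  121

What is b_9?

15  19  23  27  31
4  4  4  4
Second differences constant at 4.
31 + 4 = 35;  121 + 35 = 156
35 + 4 = 39;  156 + 39 = 195
39 + 4 = 43;  195 + 43 = 238
43 + 4 = 47;  238 + 47 = 285

285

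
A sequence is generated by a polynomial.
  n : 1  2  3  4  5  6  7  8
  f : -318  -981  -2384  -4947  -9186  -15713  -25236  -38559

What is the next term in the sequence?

-56582

-663 , -1403 , -2563 , -4239 , -6527 , -9523 , -13323
-740 , -1160 , -1676 , -2288 , -2996 , -3800
-420 , -516 , -612 , -708 , -804
-96 , -96 , -96 , -96
The fourth differences are constant (-96).
-804 − 96 = -900;  -3800 − 900 = -4700;  -13323 − 4700 = -18023;  -38559 − 18023 = -56582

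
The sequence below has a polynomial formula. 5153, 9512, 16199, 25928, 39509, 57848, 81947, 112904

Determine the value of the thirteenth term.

Δ: 4359 , 6687 , 9729 , 13581 , 18339 , 24099 , 30957
Δ²: 2328 , 3042 , 3852 , 4758 , 5760 , 6858
Δ³: 714 , 810 , 906 , 1002 , 1098
Δ⁴: 96 , 96 , 96 , 96
The fourth differences are constant (96).
1098 + 96 = 1194;  6858 + 1194 = 8052;  30957 + 8052 = 39009;  112904 + 39009 = 151913
1194 + 96 = 1290;  8052 + 1290 = 9342;  39009 + 9342 = 48351;  151913 + 48351 = 200264
1290 + 96 = 1386;  9342 + 1386 = 10728;  48351 + 10728 = 59079;  200264 + 59079 = 259343
1386 + 96 = 1482;  10728 + 1482 = 12210;  59079 + 12210 = 71289;  259343 + 71289 = 330632
1482 + 96 = 1578;  12210 + 1578 = 13788;  71289 + 13788 = 85077;  330632 + 85077 = 415709

415709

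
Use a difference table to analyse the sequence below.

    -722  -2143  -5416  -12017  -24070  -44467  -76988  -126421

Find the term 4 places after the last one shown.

-631033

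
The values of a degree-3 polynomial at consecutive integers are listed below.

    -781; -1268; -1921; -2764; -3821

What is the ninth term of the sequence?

-487 , -653 , -843 , -1057
-166 , -190 , -214
-24 , -24
Constant third difference = -24, so extend:
-214 − 24 = -238;  -1057 − 238 = -1295;  -3821 − 1295 = -5116
-238 − 24 = -262;  -1295 − 262 = -1557;  -5116 − 1557 = -6673
-262 − 24 = -286;  -1557 − 286 = -1843;  -6673 − 1843 = -8516
-286 − 24 = -310;  -1843 − 310 = -2153;  -8516 − 2153 = -10669

-10669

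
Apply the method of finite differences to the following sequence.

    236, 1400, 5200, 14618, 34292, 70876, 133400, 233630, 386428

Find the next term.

610112

First differences: 1164 , 3800 , 9418 , 19674 , 36584 , 62524 , 100230 , 152798
Second differences: 2636 , 5618 , 10256 , 16910 , 25940 , 37706 , 52568
Third differences: 2982 , 4638 , 6654 , 9030 , 11766 , 14862
Fourth differences: 1656 , 2016 , 2376 , 2736 , 3096
Fifth differences: 360 , 360 , 360 , 360
Constant fifth difference = 360, so extend:
3096 + 360 = 3456;  14862 + 3456 = 18318;  52568 + 18318 = 70886;  152798 + 70886 = 223684;  386428 + 223684 = 610112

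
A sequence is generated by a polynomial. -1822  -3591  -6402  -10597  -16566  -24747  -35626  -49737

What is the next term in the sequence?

-67662

D1: -1769  -2811  -4195  -5969  -8181  -10879  -14111
D2: -1042  -1384  -1774  -2212  -2698  -3232
D3: -342  -390  -438  -486  -534
D4: -48  -48  -48  -48
The fourth differences are constant (-48).
-534 − 48 = -582;  -3232 − 582 = -3814;  -14111 − 3814 = -17925;  -49737 − 17925 = -67662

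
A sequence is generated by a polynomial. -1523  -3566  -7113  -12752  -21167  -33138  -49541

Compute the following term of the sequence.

-71348

Δ: -2043 , -3547 , -5639 , -8415 , -11971 , -16403
Δ²: -1504 , -2092 , -2776 , -3556 , -4432
Δ³: -588 , -684 , -780 , -876
Δ⁴: -96 , -96 , -96
The fourth differences are constant (-96).
-876 − 96 = -972;  -4432 − 972 = -5404;  -16403 − 5404 = -21807;  -49541 − 21807 = -71348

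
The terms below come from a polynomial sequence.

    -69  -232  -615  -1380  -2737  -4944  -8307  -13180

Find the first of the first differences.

Δ: -163, -383, -765, -1357, -2207, -3363, -4873
Δ²: -220, -382, -592, -850, -1156, -1510
Δ³: -162, -210, -258, -306, -354
Δ⁴: -48, -48, -48, -48

-163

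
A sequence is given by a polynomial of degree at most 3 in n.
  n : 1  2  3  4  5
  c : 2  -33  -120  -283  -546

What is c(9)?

Δ: -35 , -87 , -163 , -263
Δ²: -52 , -76 , -100
Δ³: -24 , -24
Constant third difference = -24, so extend:
-100 − 24 = -124;  -263 − 124 = -387;  -546 − 387 = -933
-124 − 24 = -148;  -387 − 148 = -535;  -933 − 535 = -1468
-148 − 24 = -172;  -535 − 172 = -707;  -1468 − 707 = -2175
-172 − 24 = -196;  -707 − 196 = -903;  -2175 − 903 = -3078

-3078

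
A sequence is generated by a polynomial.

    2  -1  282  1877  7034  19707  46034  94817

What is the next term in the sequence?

-3  283  1595  5157  12673  26327  48783
286  1312  3562  7516  13654  22456
1026  2250  3954  6138  8802
1224  1704  2184  2664
480  480  480
Constant fifth difference = 480, so extend:
2664 + 480 = 3144;  8802 + 3144 = 11946;  22456 + 11946 = 34402;  48783 + 34402 = 83185;  94817 + 83185 = 178002

178002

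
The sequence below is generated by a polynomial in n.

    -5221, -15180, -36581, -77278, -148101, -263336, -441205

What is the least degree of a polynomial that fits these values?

5

D1: -9959, -21401, -40697, -70823, -115235, -177869
D2: -11442, -19296, -30126, -44412, -62634
D3: -7854, -10830, -14286, -18222
D4: -2976, -3456, -3936
D5: -480, -480
The fifth differences are constant, so the polynomial has degree 5.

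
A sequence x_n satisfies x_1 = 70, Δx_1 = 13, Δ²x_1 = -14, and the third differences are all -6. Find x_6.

-65

Build the table forward from the leading diagonal:
Third differences: -6, -6, -6, -6, -6, -6
Second differences: -14, -20, -26, -32, -38, -44
First differences: 13, -1, -21, -47, -79, -117
x: 70, 83, 82, 61, 14, -65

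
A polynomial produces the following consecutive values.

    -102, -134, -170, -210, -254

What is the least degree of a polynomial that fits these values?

2

Δ: -32, -36, -40, -44
Δ²: -4, -4, -4
The second differences are constant, so the polynomial has degree 2.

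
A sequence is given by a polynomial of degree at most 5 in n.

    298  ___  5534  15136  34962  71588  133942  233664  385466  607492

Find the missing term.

Using the last 8 terms:
9602, 19826, 36626, 62354, 99722, 151802, 222026
10224, 16800, 25728, 37368, 52080, 70224
6576, 8928, 11640, 14712, 18144
2352, 2712, 3072, 3432
360, 360, 360
Constant fifth difference = 360.
Extend backward: 2352 − 360 = 1992;  6576 − 1992 = 4584;  10224 − 4584 = 5640;  9602 − 5640 = 3962;  5534 − 3962 = 1572

1572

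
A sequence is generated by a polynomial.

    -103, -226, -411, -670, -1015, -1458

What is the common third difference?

First differences: -123, -185, -259, -345, -443
Second differences: -62, -74, -86, -98
Third differences: -12, -12, -12

-12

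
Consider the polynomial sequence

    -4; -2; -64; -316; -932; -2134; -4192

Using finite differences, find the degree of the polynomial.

First differences: 2, -62, -252, -616, -1202, -2058
Second differences: -64, -190, -364, -586, -856
Third differences: -126, -174, -222, -270
Fourth differences: -48, -48, -48
The fourth differences are constant, so the polynomial has degree 4.

4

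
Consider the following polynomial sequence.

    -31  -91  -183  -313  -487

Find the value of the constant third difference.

-6

First differences: -60, -92, -130, -174
Second differences: -32, -38, -44
Third differences: -6, -6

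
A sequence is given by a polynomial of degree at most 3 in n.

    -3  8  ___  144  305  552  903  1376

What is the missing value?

Using the last 5 terms:
Δ: 161, 247, 351, 473
Δ²: 86, 104, 122
Δ³: 18, 18
Constant third difference = 18.
Extend backward: 86 − 18 = 68;  161 − 68 = 93;  144 − 93 = 51

51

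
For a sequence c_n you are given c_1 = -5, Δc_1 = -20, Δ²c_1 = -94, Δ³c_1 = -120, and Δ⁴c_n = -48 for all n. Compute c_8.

Build the table forward from the leading diagonal:
Fourth differences: -48, -48, -48, -48, -48, -48, -48, -48
Third differences: -120, -168, -216, -264, -312, -360, -408, -456
Second differences: -94, -214, -382, -598, -862, -1174, -1534, -1942
First differences: -20, -114, -328, -710, -1308, -2170, -3344, -4878
c: -5, -25, -139, -467, -1177, -2485, -4655, -7999

-7999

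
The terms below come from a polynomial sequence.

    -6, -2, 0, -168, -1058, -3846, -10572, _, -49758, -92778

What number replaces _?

Using the first 7 terms:
D1: 4  2  -168  -890  -2788  -6726
D2: -2  -170  -722  -1898  -3938
D3: -168  -552  -1176  -2040
D4: -384  -624  -864
D5: -240  -240
Constant fifth difference = -240.
Extend forward: -864 − 240 = -1104;  -2040 − 1104 = -3144;  -3938 − 3144 = -7082;  -6726 − 7082 = -13808;  -10572 − 13808 = -24380

-24380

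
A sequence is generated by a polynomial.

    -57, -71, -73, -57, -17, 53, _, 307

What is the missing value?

159

Using the first 6 terms:
D1: -14  -2  16  40  70
D2: 12  18  24  30
D3: 6  6  6
Constant third difference = 6.
Extend forward: 30 + 6 = 36;  70 + 36 = 106;  53 + 106 = 159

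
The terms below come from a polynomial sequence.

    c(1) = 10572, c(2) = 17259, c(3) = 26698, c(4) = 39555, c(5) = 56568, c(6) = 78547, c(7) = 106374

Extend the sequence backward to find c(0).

Δ: 6687, 9439, 12857, 17013, 21979, 27827
Δ²: 2752, 3418, 4156, 4966, 5848
Δ³: 666, 738, 810, 882
Δ⁴: 72, 72, 72
The fourth differences are constant at 72.
Work back: 666 − 72 = 594;  2752 − 594 = 2158;  6687 − 2158 = 4529;  10572 − 4529 = 6043

6043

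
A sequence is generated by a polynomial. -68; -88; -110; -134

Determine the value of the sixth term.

-188

First differences: -20  -22  -24
Second differences: -2  -2
The second differences are constant (-2).
-24 − 2 = -26;  -134 − 26 = -160
-26 − 2 = -28;  -160 − 28 = -188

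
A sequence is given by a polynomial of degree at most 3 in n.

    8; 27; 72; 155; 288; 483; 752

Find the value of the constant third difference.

Δ: 19, 45, 83, 133, 195, 269
Δ²: 26, 38, 50, 62, 74
Δ³: 12, 12, 12, 12

12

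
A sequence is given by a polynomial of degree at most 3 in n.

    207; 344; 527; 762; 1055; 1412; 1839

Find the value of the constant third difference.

6

D1: 137, 183, 235, 293, 357, 427
D2: 46, 52, 58, 64, 70
D3: 6, 6, 6, 6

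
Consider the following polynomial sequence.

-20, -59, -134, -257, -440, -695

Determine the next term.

-39, -75, -123, -183, -255
-36, -48, -60, -72
-12, -12, -12
Third differences constant at -12.
-72 − 12 = -84;  -255 − 84 = -339;  -695 − 339 = -1034

-1034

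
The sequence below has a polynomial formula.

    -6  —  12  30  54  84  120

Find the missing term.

Using the last 5 terms:
Δ: 18, 24, 30, 36
Δ²: 6, 6, 6
Constant second difference = 6.
Extend backward: 18 − 6 = 12;  12 − 12 = 0

0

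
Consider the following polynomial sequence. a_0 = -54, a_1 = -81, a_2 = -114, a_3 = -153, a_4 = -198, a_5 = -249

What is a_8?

-438

Δ: -27, -33, -39, -45, -51
Δ²: -6, -6, -6, -6
The second differences are constant (-6).
-51 − 6 = -57;  -249 − 57 = -306
-57 − 6 = -63;  -306 − 63 = -369
-63 − 6 = -69;  -369 − 69 = -438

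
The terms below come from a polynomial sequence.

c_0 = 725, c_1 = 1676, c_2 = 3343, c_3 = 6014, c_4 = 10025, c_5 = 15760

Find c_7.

34178

Δ: 951, 1667, 2671, 4011, 5735
Δ²: 716, 1004, 1340, 1724
Δ³: 288, 336, 384
Δ⁴: 48, 48
The fourth differences are constant (48).
384 + 48 = 432;  1724 + 432 = 2156;  5735 + 2156 = 7891;  15760 + 7891 = 23651
432 + 48 = 480;  2156 + 480 = 2636;  7891 + 2636 = 10527;  23651 + 10527 = 34178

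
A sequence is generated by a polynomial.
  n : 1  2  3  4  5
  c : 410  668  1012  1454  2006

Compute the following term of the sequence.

2680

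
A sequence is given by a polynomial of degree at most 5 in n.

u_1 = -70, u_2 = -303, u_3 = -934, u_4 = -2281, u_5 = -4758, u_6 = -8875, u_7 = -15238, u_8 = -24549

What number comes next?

-37606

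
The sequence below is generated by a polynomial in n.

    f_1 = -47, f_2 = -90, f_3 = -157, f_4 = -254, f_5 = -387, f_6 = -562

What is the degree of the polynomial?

Δ: -43, -67, -97, -133, -175
Δ²: -24, -30, -36, -42
Δ³: -6, -6, -6
The third differences are constant, so the polynomial has degree 3.

3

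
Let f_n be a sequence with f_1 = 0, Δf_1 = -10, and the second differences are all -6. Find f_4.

-48

Build the table forward from the leading diagonal:
Second differences: -6, -6, -6, -6
First differences: -10, -16, -22, -28
f: 0, -10, -26, -48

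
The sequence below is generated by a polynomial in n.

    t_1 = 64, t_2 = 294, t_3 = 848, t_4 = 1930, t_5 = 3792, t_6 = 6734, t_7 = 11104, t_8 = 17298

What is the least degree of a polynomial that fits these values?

4

230, 554, 1082, 1862, 2942, 4370, 6194
324, 528, 780, 1080, 1428, 1824
204, 252, 300, 348, 396
48, 48, 48, 48
The fourth differences are constant, so the polynomial has degree 4.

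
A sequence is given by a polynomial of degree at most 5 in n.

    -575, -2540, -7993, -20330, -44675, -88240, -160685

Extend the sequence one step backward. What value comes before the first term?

-70

Δ: -1965, -5453, -12337, -24345, -43565, -72445
Δ²: -3488, -6884, -12008, -19220, -28880
Δ³: -3396, -5124, -7212, -9660
Δ⁴: -1728, -2088, -2448
Δ⁵: -360, -360
The fifth differences are constant at -360.
Work back: -1728 + 360 = -1368;  -3396 + 1368 = -2028;  -3488 + 2028 = -1460;  -1965 + 1460 = -505;  -575 + 505 = -70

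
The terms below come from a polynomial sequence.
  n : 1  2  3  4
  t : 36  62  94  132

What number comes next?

176

Δ: 26  32  38
Δ²: 6  6
The second differences are constant (6).
38 + 6 = 44;  132 + 44 = 176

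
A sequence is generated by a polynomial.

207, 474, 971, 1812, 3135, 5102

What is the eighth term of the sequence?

267 , 497 , 841 , 1323 , 1967
230 , 344 , 482 , 644
114 , 138 , 162
24 , 24
Constant fourth difference = 24, so extend:
162 + 24 = 186;  644 + 186 = 830;  1967 + 830 = 2797;  5102 + 2797 = 7899
186 + 24 = 210;  830 + 210 = 1040;  2797 + 1040 = 3837;  7899 + 3837 = 11736

11736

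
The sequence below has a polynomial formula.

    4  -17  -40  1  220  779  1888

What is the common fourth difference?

48

D1: -21, -23, 41, 219, 559, 1109
D2: -2, 64, 178, 340, 550
D3: 66, 114, 162, 210
D4: 48, 48, 48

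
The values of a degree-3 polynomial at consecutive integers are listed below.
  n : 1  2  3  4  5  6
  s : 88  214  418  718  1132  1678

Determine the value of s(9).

Δ: 126 , 204 , 300 , 414 , 546
Δ²: 78 , 96 , 114 , 132
Δ³: 18 , 18 , 18
Constant third difference = 18, so extend:
132 + 18 = 150;  546 + 150 = 696;  1678 + 696 = 2374
150 + 18 = 168;  696 + 168 = 864;  2374 + 864 = 3238
168 + 18 = 186;  864 + 186 = 1050;  3238 + 1050 = 4288

4288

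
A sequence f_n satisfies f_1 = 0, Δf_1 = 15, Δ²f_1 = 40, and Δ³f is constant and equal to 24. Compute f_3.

70

Build the table forward from the leading diagonal:
Δ³: 24  24  24
Δ²: 40  64  88
Δ: 15  55  119
f: 0  15  70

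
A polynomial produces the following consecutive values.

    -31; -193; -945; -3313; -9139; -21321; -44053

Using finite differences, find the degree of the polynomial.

5

Δ: -162, -752, -2368, -5826, -12182, -22732
Δ²: -590, -1616, -3458, -6356, -10550
Δ³: -1026, -1842, -2898, -4194
Δ⁴: -816, -1056, -1296
Δ⁵: -240, -240
The fifth differences are constant, so the polynomial has degree 5.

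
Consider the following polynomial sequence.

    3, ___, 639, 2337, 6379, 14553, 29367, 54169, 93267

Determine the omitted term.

97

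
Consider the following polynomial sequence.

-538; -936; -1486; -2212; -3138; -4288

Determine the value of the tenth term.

First differences: -398, -550, -726, -926, -1150
Second differences: -152, -176, -200, -224
Third differences: -24, -24, -24
Constant third difference = -24, so extend:
-224 − 24 = -248;  -1150 − 248 = -1398;  -4288 − 1398 = -5686
-248 − 24 = -272;  -1398 − 272 = -1670;  -5686 − 1670 = -7356
-272 − 24 = -296;  -1670 − 296 = -1966;  -7356 − 1966 = -9322
-296 − 24 = -320;  -1966 − 320 = -2286;  -9322 − 2286 = -11608

-11608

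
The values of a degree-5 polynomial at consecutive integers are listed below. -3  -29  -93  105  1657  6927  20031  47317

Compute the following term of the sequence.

First differences: -26, -64, 198, 1552, 5270, 13104, 27286
Second differences: -38, 262, 1354, 3718, 7834, 14182
Third differences: 300, 1092, 2364, 4116, 6348
Fourth differences: 792, 1272, 1752, 2232
Fifth differences: 480, 480, 480
Fifth differences constant at 480.
2232 + 480 = 2712;  6348 + 2712 = 9060;  14182 + 9060 = 23242;  27286 + 23242 = 50528;  47317 + 50528 = 97845

97845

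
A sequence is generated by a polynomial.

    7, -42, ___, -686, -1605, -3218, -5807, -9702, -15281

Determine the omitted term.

Using the last 6 terms:
First differences: -919, -1613, -2589, -3895, -5579
Second differences: -694, -976, -1306, -1684
Third differences: -282, -330, -378
Fourth differences: -48, -48
Constant fourth difference = -48.
Extend backward: -282 + 48 = -234;  -694 + 234 = -460;  -919 + 460 = -459;  -686 + 459 = -227

-227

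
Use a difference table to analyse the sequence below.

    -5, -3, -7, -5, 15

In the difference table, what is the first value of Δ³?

12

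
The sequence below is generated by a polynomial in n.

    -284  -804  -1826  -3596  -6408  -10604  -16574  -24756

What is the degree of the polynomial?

4

Δ: -520, -1022, -1770, -2812, -4196, -5970, -8182
Δ²: -502, -748, -1042, -1384, -1774, -2212
Δ³: -246, -294, -342, -390, -438
Δ⁴: -48, -48, -48, -48
The fourth differences are constant, so the polynomial has degree 4.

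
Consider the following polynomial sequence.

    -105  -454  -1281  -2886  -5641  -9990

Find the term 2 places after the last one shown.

D1: -349  -827  -1605  -2755  -4349
D2: -478  -778  -1150  -1594
D3: -300  -372  -444
D4: -72  -72
The fourth differences are constant (-72).
-444 − 72 = -516;  -1594 − 516 = -2110;  -4349 − 2110 = -6459;  -9990 − 6459 = -16449
-516 − 72 = -588;  -2110 − 588 = -2698;  -6459 − 2698 = -9157;  -16449 − 9157 = -25606

-25606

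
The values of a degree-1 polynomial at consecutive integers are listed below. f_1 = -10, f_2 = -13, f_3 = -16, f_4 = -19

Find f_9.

-34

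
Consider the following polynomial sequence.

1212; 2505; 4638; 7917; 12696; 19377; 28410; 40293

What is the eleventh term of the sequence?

Δ: 1293, 2133, 3279, 4779, 6681, 9033, 11883
Δ²: 840, 1146, 1500, 1902, 2352, 2850
Δ³: 306, 354, 402, 450, 498
Δ⁴: 48, 48, 48, 48
The fourth differences are constant (48).
498 + 48 = 546;  2850 + 546 = 3396;  11883 + 3396 = 15279;  40293 + 15279 = 55572
546 + 48 = 594;  3396 + 594 = 3990;  15279 + 3990 = 19269;  55572 + 19269 = 74841
594 + 48 = 642;  3990 + 642 = 4632;  19269 + 4632 = 23901;  74841 + 23901 = 98742

98742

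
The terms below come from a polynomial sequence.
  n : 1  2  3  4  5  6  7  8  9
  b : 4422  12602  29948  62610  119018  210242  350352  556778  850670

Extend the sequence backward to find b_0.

1178

D1: 8180  17346  32662  56408  91224  140110  206426  293892
D2: 9166  15316  23746  34816  48886  66316  87466
D3: 6150  8430  11070  14070  17430  21150
D4: 2280  2640  3000  3360  3720
D5: 360  360  360  360
The fifth differences are constant at 360.
Work back: 2280 − 360 = 1920;  6150 − 1920 = 4230;  9166 − 4230 = 4936;  8180 − 4936 = 3244;  4422 − 3244 = 1178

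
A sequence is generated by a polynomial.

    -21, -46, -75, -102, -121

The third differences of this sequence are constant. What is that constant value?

First differences: -25, -29, -27, -19
Second differences: -4, 2, 8
Third differences: 6, 6

6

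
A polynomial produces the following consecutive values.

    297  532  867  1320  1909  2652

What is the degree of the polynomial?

Δ: 235, 335, 453, 589, 743
Δ²: 100, 118, 136, 154
Δ³: 18, 18, 18
The third differences are constant, so the polynomial has degree 3.

3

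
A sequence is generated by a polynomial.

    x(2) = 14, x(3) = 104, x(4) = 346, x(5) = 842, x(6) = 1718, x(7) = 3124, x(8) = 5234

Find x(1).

D1: 90, 242, 496, 876, 1406, 2110
D2: 152, 254, 380, 530, 704
D3: 102, 126, 150, 174
D4: 24, 24, 24
The fourth differences are constant at 24.
Work back: 102 − 24 = 78;  152 − 78 = 74;  90 − 74 = 16;  14 − 16 = -2

-2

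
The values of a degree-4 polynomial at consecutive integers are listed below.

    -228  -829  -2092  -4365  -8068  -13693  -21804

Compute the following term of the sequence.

Δ: -601, -1263, -2273, -3703, -5625, -8111
Δ²: -662, -1010, -1430, -1922, -2486
Δ³: -348, -420, -492, -564
Δ⁴: -72, -72, -72
The fourth differences are constant (-72).
-564 − 72 = -636;  -2486 − 636 = -3122;  -8111 − 3122 = -11233;  -21804 − 11233 = -33037

-33037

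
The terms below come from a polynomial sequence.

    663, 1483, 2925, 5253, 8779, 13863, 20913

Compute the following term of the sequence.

820 , 1442 , 2328 , 3526 , 5084 , 7050
622 , 886 , 1198 , 1558 , 1966
264 , 312 , 360 , 408
48 , 48 , 48
Fourth differences constant at 48.
408 + 48 = 456;  1966 + 456 = 2422;  7050 + 2422 = 9472;  20913 + 9472 = 30385

30385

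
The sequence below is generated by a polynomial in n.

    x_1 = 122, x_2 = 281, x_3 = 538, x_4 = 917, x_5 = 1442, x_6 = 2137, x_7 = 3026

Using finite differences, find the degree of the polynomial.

First differences: 159, 257, 379, 525, 695, 889
Second differences: 98, 122, 146, 170, 194
Third differences: 24, 24, 24, 24
The third differences are constant, so the polynomial has degree 3.

3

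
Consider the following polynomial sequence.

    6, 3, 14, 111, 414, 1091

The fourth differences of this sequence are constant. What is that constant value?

Δ: -3, 11, 97, 303, 677
Δ²: 14, 86, 206, 374
Δ³: 72, 120, 168
Δ⁴: 48, 48

48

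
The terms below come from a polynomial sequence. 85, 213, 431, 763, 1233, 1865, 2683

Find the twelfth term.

10403

128  218  332  470  632  818
90  114  138  162  186
24  24  24  24
Constant third difference = 24, so extend:
186 + 24 = 210;  818 + 210 = 1028;  2683 + 1028 = 3711
210 + 24 = 234;  1028 + 234 = 1262;  3711 + 1262 = 4973
234 + 24 = 258;  1262 + 258 = 1520;  4973 + 1520 = 6493
258 + 24 = 282;  1520 + 282 = 1802;  6493 + 1802 = 8295
282 + 24 = 306;  1802 + 306 = 2108;  8295 + 2108 = 10403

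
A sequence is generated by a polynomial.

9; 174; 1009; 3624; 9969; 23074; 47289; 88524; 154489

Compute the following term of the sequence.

D1: 165, 835, 2615, 6345, 13105, 24215, 41235, 65965
D2: 670, 1780, 3730, 6760, 11110, 17020, 24730
D3: 1110, 1950, 3030, 4350, 5910, 7710
D4: 840, 1080, 1320, 1560, 1800
D5: 240, 240, 240, 240
The fifth differences are constant (240).
1800 + 240 = 2040;  7710 + 2040 = 9750;  24730 + 9750 = 34480;  65965 + 34480 = 100445;  154489 + 100445 = 254934

254934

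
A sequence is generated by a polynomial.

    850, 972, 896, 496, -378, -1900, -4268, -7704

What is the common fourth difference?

-24

First differences: 122, -76, -400, -874, -1522, -2368, -3436
Second differences: -198, -324, -474, -648, -846, -1068
Third differences: -126, -150, -174, -198, -222
Fourth differences: -24, -24, -24, -24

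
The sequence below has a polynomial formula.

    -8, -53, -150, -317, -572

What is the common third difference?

-18

D1: -45, -97, -167, -255
D2: -52, -70, -88
D3: -18, -18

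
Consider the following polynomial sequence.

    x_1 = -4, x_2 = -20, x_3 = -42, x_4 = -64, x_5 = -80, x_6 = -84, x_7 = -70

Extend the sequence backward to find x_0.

Δ: -16, -22, -22, -16, -4, 14
Δ²: -6, 0, 6, 12, 18
Δ³: 6, 6, 6, 6
The third differences are constant at 6.
Work back: -6 − 6 = -12;  -16 + 12 = -4;  -4 + 4 = 0

0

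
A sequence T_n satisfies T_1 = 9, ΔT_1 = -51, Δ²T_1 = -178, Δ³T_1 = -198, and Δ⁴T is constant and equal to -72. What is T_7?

Build the table forward from the leading diagonal:
D4: -72  -72  -72  -72  -72  -72  -72
D3: -198  -270  -342  -414  -486  -558  -630
D2: -178  -376  -646  -988  -1402  -1888  -2446
D1: -51  -229  -605  -1251  -2239  -3641  -5529
T: 9  -42  -271  -876  -2127  -4366  -8007

-8007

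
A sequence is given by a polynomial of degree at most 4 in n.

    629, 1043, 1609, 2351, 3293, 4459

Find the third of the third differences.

First differences: 414, 566, 742, 942, 1166
Second differences: 152, 176, 200, 224
Third differences: 24, 24, 24

24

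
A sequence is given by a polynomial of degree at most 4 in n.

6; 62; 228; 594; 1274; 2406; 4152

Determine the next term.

6698

56, 166, 366, 680, 1132, 1746
110, 200, 314, 452, 614
90, 114, 138, 162
24, 24, 24
Constant fourth difference = 24, so extend:
162 + 24 = 186;  614 + 186 = 800;  1746 + 800 = 2546;  4152 + 2546 = 6698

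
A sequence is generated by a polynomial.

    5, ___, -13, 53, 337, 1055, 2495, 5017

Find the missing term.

Using the last 6 terms:
Δ: 66  284  718  1440  2522
Δ²: 218  434  722  1082
Δ³: 216  288  360
Δ⁴: 72  72
Constant fourth difference = 72.
Extend backward: 216 − 72 = 144;  218 − 144 = 74;  66 − 74 = -8;  -13 + 8 = -5

-5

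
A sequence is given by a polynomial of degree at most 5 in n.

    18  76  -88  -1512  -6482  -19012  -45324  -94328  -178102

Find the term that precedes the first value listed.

First differences: 58, -164, -1424, -4970, -12530, -26312, -49004, -83774
Second differences: -222, -1260, -3546, -7560, -13782, -22692, -34770
Third differences: -1038, -2286, -4014, -6222, -8910, -12078
Fourth differences: -1248, -1728, -2208, -2688, -3168
Fifth differences: -480, -480, -480, -480
The fifth differences are constant at -480.
Work back: -1248 + 480 = -768;  -1038 + 768 = -270;  -222 + 270 = 48;  58 − 48 = 10;  18 − 10 = 8

8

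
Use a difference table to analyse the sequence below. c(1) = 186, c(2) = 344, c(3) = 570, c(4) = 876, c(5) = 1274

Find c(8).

3140

158 , 226 , 306 , 398
68 , 80 , 92
12 , 12
Constant third difference = 12, so extend:
92 + 12 = 104;  398 + 104 = 502;  1274 + 502 = 1776
104 + 12 = 116;  502 + 116 = 618;  1776 + 618 = 2394
116 + 12 = 128;  618 + 128 = 746;  2394 + 746 = 3140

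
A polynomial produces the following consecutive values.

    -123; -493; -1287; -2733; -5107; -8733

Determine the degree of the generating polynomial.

-370, -794, -1446, -2374, -3626
-424, -652, -928, -1252
-228, -276, -324
-48, -48
The fourth differences are constant, so the polynomial has degree 4.

4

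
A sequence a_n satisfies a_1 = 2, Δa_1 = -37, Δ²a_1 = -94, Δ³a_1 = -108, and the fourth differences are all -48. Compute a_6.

Build the table forward from the leading diagonal:
Δ⁴: -48, -48, -48, -48, -48, -48
Δ³: -108, -156, -204, -252, -300, -348
Δ²: -94, -202, -358, -562, -814, -1114
Δ: -37, -131, -333, -691, -1253, -2067
a: 2, -35, -166, -499, -1190, -2443

-2443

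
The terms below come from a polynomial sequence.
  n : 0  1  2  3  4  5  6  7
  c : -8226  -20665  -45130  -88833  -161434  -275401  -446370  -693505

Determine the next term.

-1039858

D1: -12439  -24465  -43703  -72601  -113967  -170969  -247135
D2: -12026  -19238  -28898  -41366  -57002  -76166
D3: -7212  -9660  -12468  -15636  -19164
D4: -2448  -2808  -3168  -3528
D5: -360  -360  -360
The fifth differences are constant (-360).
-3528 − 360 = -3888;  -19164 − 3888 = -23052;  -76166 − 23052 = -99218;  -247135 − 99218 = -346353;  -693505 − 346353 = -1039858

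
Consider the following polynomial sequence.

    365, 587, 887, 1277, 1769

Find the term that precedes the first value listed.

222, 300, 390, 492
78, 90, 102
12, 12
The third differences are constant at 12.
Work back: 78 − 12 = 66;  222 − 66 = 156;  365 − 156 = 209

209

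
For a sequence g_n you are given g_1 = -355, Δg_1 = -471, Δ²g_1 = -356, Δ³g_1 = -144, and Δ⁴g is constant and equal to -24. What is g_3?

-1653

Build the table forward from the leading diagonal:
Δ⁴: -24, -24, -24
Δ³: -144, -168, -192
Δ²: -356, -500, -668
Δ: -471, -827, -1327
g: -355, -826, -1653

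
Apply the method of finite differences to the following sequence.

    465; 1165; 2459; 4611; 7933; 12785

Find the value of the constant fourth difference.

Δ: 700, 1294, 2152, 3322, 4852
Δ²: 594, 858, 1170, 1530
Δ³: 264, 312, 360
Δ⁴: 48, 48

48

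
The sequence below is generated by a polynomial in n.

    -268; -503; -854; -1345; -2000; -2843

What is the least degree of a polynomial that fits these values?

3

First differences: -235, -351, -491, -655, -843
Second differences: -116, -140, -164, -188
Third differences: -24, -24, -24
The third differences are constant, so the polynomial has degree 3.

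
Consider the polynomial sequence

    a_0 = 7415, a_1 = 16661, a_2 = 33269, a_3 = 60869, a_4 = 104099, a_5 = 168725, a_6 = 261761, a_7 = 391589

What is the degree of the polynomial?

5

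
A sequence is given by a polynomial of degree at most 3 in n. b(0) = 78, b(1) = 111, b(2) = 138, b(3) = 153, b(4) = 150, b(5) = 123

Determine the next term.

66

D1: 33  27  15  -3  -27
D2: -6  -12  -18  -24
D3: -6  -6  -6
Third differences constant at -6.
-24 − 6 = -30;  -27 − 30 = -57;  123 − 57 = 66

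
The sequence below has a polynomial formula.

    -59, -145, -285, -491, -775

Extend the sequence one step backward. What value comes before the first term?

-15

D1: -86  -140  -206  -284
D2: -54  -66  -78
D3: -12  -12
The third differences are constant at -12.
Work back: -54 + 12 = -42;  -86 + 42 = -44;  -59 + 44 = -15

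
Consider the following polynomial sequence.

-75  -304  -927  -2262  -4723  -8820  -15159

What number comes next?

First differences: -229 , -623 , -1335 , -2461 , -4097 , -6339
Second differences: -394 , -712 , -1126 , -1636 , -2242
Third differences: -318 , -414 , -510 , -606
Fourth differences: -96 , -96 , -96
The fourth differences are constant (-96).
-606 − 96 = -702;  -2242 − 702 = -2944;  -6339 − 2944 = -9283;  -15159 − 9283 = -24442

-24442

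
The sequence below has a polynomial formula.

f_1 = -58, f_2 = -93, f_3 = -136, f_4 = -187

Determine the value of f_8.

-471

First differences: -35  -43  -51
Second differences: -8  -8
Second differences constant at -8.
-51 − 8 = -59;  -187 − 59 = -246
-59 − 8 = -67;  -246 − 67 = -313
-67 − 8 = -75;  -313 − 75 = -388
-75 − 8 = -83;  -388 − 83 = -471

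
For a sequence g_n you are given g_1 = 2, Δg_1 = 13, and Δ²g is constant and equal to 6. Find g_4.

59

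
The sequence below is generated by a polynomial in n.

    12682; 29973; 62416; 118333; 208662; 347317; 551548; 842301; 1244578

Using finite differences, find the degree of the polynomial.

5

17291, 32443, 55917, 90329, 138655, 204231, 290753, 402277
15152, 23474, 34412, 48326, 65576, 86522, 111524
8322, 10938, 13914, 17250, 20946, 25002
2616, 2976, 3336, 3696, 4056
360, 360, 360, 360
The fifth differences are constant, so the polynomial has degree 5.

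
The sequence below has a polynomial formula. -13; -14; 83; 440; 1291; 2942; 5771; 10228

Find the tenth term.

26186

Δ: -1  97  357  851  1651  2829  4457
Δ²: 98  260  494  800  1178  1628
Δ³: 162  234  306  378  450
Δ⁴: 72  72  72  72
Constant fourth difference = 72, so extend:
450 + 72 = 522;  1628 + 522 = 2150;  4457 + 2150 = 6607;  10228 + 6607 = 16835
522 + 72 = 594;  2150 + 594 = 2744;  6607 + 2744 = 9351;  16835 + 9351 = 26186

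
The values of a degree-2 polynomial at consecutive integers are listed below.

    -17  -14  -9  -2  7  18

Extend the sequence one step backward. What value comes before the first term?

Δ: 3  5  7  9  11
Δ²: 2  2  2  2
The second differences are constant at 2.
Work back: 3 − 2 = 1;  -17 − 1 = -18

-18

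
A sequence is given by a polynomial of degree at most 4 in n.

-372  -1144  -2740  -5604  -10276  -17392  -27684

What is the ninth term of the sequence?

Δ: -772, -1596, -2864, -4672, -7116, -10292
Δ²: -824, -1268, -1808, -2444, -3176
Δ³: -444, -540, -636, -732
Δ⁴: -96, -96, -96
Fourth differences constant at -96.
-732 − 96 = -828;  -3176 − 828 = -4004;  -10292 − 4004 = -14296;  -27684 − 14296 = -41980
-828 − 96 = -924;  -4004 − 924 = -4928;  -14296 − 4928 = -19224;  -41980 − 19224 = -61204

-61204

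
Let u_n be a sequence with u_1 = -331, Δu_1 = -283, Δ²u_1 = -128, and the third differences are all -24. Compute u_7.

-4429

Build the table forward from the leading diagonal:
Δ³: -24, -24, -24, -24, -24, -24, -24
Δ²: -128, -152, -176, -200, -224, -248, -272
Δ: -283, -411, -563, -739, -939, -1163, -1411
u: -331, -614, -1025, -1588, -2327, -3266, -4429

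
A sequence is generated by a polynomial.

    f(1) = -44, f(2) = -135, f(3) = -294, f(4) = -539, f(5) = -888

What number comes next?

Δ: -91, -159, -245, -349
Δ²: -68, -86, -104
Δ³: -18, -18
Constant third difference = -18, so extend:
-104 − 18 = -122;  -349 − 122 = -471;  -888 − 471 = -1359

-1359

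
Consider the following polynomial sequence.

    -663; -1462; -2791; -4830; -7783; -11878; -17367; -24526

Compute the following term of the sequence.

-33655

Δ: -799 , -1329 , -2039 , -2953 , -4095 , -5489 , -7159
Δ²: -530 , -710 , -914 , -1142 , -1394 , -1670
Δ³: -180 , -204 , -228 , -252 , -276
Δ⁴: -24 , -24 , -24 , -24
Fourth differences constant at -24.
-276 − 24 = -300;  -1670 − 300 = -1970;  -7159 − 1970 = -9129;  -24526 − 9129 = -33655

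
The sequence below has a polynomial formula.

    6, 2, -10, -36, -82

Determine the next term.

-154

-4, -12, -26, -46
-8, -14, -20
-6, -6
Constant third difference = -6, so extend:
-20 − 6 = -26;  -46 − 26 = -72;  -82 − 72 = -154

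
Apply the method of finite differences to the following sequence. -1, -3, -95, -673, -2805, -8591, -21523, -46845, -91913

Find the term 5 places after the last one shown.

-1064103

-2  -92  -578  -2132  -5786  -12932  -25322  -45068
-90  -486  -1554  -3654  -7146  -12390  -19746
-396  -1068  -2100  -3492  -5244  -7356
-672  -1032  -1392  -1752  -2112
-360  -360  -360  -360
Fifth differences constant at -360.
-2112 − 360 = -2472;  -7356 − 2472 = -9828;  -19746 − 9828 = -29574;  -45068 − 29574 = -74642;  -91913 − 74642 = -166555
-2472 − 360 = -2832;  -9828 − 2832 = -12660;  -29574 − 12660 = -42234;  -74642 − 42234 = -116876;  -166555 − 116876 = -283431
-2832 − 360 = -3192;  -12660 − 3192 = -15852;  -42234 − 15852 = -58086;  -116876 − 58086 = -174962;  -283431 − 174962 = -458393
-3192 − 360 = -3552;  -15852 − 3552 = -19404;  -58086 − 19404 = -77490;  -174962 − 77490 = -252452;  -458393 − 252452 = -710845
-3552 − 360 = -3912;  -19404 − 3912 = -23316;  -77490 − 23316 = -100806;  -252452 − 100806 = -353258;  -710845 − 353258 = -1064103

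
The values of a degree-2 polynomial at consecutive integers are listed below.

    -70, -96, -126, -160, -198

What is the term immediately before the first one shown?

-26  -30  -34  -38
-4  -4  -4
The second differences are constant at -4.
Work back: -26 + 4 = -22;  -70 + 22 = -48

-48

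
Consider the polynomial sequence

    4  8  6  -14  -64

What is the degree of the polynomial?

First differences: 4, -2, -20, -50
Second differences: -6, -18, -30
Third differences: -12, -12
The third differences are constant, so the polynomial has degree 3.

3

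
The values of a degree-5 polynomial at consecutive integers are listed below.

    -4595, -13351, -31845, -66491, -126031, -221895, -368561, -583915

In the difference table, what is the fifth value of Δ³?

Δ: -8756, -18494, -34646, -59540, -95864, -146666, -215354
Δ²: -9738, -16152, -24894, -36324, -50802, -68688
Δ³: -6414, -8742, -11430, -14478, -17886
Δ⁴: -2328, -2688, -3048, -3408
Δ⁵: -360, -360, -360

-17886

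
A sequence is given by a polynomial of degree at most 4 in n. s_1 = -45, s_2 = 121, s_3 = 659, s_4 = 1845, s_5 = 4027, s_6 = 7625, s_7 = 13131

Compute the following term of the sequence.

Δ: 166 , 538 , 1186 , 2182 , 3598 , 5506
Δ²: 372 , 648 , 996 , 1416 , 1908
Δ³: 276 , 348 , 420 , 492
Δ⁴: 72 , 72 , 72
Fourth differences constant at 72.
492 + 72 = 564;  1908 + 564 = 2472;  5506 + 2472 = 7978;  13131 + 7978 = 21109

21109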